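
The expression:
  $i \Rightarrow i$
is always true.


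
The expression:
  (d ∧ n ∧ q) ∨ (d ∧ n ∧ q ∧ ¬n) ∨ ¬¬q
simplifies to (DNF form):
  q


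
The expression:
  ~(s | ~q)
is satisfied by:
  {q: True, s: False}


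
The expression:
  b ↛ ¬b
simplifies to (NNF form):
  b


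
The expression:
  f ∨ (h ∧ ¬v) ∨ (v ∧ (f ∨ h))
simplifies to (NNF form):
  f ∨ h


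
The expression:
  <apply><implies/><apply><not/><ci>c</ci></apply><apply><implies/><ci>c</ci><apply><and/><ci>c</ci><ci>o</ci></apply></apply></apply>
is always true.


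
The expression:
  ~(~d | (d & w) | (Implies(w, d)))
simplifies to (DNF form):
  False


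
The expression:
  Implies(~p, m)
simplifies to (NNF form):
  m | p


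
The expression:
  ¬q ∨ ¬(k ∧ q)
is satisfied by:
  {k: False, q: False}
  {q: True, k: False}
  {k: True, q: False}


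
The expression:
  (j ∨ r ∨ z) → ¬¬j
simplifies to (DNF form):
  j ∨ (¬r ∧ ¬z)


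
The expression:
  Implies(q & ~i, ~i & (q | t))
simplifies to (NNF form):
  True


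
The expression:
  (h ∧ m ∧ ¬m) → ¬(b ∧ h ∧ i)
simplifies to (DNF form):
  True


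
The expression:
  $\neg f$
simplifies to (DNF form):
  $\neg f$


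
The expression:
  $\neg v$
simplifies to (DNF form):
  $\neg v$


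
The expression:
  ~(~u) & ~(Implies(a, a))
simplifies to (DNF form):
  False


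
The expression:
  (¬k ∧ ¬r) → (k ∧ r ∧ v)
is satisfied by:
  {r: True, k: True}
  {r: True, k: False}
  {k: True, r: False}


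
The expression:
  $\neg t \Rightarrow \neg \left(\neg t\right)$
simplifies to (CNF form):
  $t$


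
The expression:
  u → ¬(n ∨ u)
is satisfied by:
  {u: False}


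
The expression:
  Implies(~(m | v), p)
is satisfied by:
  {m: True, v: True, p: True}
  {m: True, v: True, p: False}
  {m: True, p: True, v: False}
  {m: True, p: False, v: False}
  {v: True, p: True, m: False}
  {v: True, p: False, m: False}
  {p: True, v: False, m: False}


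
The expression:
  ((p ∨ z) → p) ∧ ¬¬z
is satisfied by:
  {z: True, p: True}


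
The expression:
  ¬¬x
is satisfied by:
  {x: True}


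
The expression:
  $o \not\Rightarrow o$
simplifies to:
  $\text{False}$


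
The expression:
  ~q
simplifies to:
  ~q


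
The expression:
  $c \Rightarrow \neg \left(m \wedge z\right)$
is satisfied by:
  {m: False, z: False, c: False}
  {c: True, m: False, z: False}
  {z: True, m: False, c: False}
  {c: True, z: True, m: False}
  {m: True, c: False, z: False}
  {c: True, m: True, z: False}
  {z: True, m: True, c: False}


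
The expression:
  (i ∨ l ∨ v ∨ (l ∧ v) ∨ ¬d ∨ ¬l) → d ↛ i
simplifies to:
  d ∧ ¬i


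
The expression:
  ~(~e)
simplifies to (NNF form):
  e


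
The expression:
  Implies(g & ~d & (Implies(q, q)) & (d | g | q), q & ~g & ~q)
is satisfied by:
  {d: True, g: False}
  {g: False, d: False}
  {g: True, d: True}


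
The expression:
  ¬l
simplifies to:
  ¬l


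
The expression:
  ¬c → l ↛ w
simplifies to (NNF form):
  c ∨ (l ∧ ¬w)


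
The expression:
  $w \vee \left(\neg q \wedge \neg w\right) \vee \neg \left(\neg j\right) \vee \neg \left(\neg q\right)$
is always true.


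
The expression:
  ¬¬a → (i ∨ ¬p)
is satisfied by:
  {i: True, p: False, a: False}
  {p: False, a: False, i: False}
  {i: True, a: True, p: False}
  {a: True, p: False, i: False}
  {i: True, p: True, a: False}
  {p: True, i: False, a: False}
  {i: True, a: True, p: True}


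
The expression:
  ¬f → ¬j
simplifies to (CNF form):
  f ∨ ¬j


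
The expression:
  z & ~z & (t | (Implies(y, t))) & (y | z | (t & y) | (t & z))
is never true.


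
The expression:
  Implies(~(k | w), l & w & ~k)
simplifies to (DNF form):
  k | w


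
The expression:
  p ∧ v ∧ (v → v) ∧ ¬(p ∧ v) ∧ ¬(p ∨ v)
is never true.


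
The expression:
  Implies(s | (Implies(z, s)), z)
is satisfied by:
  {z: True}


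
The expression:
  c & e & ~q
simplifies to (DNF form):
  c & e & ~q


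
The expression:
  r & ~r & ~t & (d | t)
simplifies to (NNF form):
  False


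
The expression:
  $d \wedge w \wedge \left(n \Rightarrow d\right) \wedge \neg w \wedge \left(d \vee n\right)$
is never true.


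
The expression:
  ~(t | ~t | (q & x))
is never true.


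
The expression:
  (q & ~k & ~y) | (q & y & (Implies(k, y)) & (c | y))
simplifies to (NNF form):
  q & (y | ~k)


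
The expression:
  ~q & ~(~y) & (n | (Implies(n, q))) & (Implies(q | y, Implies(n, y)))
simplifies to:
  y & ~q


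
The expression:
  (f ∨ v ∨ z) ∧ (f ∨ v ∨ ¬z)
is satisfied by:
  {v: True, f: True}
  {v: True, f: False}
  {f: True, v: False}


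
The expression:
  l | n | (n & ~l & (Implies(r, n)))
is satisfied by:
  {n: True, l: True}
  {n: True, l: False}
  {l: True, n: False}


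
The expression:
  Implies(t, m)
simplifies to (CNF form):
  m | ~t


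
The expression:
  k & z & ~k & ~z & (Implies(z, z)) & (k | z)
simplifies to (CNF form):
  False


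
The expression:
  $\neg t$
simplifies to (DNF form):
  $\neg t$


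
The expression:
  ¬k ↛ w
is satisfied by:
  {w: True, k: False}
  {k: False, w: False}
  {k: True, w: True}


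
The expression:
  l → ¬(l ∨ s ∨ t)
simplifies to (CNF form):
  ¬l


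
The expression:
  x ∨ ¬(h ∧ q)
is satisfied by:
  {x: True, h: False, q: False}
  {h: False, q: False, x: False}
  {x: True, q: True, h: False}
  {q: True, h: False, x: False}
  {x: True, h: True, q: False}
  {h: True, x: False, q: False}
  {x: True, q: True, h: True}


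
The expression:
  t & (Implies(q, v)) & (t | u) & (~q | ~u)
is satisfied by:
  {t: True, v: True, u: False, q: False}
  {t: True, v: False, u: False, q: False}
  {t: True, u: True, v: True, q: False}
  {t: True, u: True, v: False, q: False}
  {t: True, q: True, v: True, u: False}


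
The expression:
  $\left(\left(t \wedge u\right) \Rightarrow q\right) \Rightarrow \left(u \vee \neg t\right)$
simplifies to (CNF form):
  $u \vee \neg t$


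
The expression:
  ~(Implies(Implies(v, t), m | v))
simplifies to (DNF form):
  ~m & ~v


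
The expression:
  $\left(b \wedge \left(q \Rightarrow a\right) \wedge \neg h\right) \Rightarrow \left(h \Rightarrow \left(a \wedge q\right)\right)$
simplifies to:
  $\text{True}$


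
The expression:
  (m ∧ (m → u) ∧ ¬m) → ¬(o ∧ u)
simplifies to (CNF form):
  True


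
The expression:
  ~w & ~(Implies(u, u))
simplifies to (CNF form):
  False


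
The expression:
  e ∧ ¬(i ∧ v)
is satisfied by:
  {e: True, v: False, i: False}
  {e: True, i: True, v: False}
  {e: True, v: True, i: False}


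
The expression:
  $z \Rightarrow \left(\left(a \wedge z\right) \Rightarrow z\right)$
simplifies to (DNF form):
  $\text{True}$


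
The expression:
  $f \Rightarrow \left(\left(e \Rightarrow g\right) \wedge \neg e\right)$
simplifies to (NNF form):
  $\neg e \vee \neg f$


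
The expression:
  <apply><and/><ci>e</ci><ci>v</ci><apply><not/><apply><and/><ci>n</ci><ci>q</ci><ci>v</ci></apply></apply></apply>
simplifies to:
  <apply><and/><ci>e</ci><ci>v</ci><apply><or/><apply><not/><ci>n</ci></apply><apply><not/><ci>q</ci></apply></apply></apply>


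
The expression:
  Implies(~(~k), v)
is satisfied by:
  {v: True, k: False}
  {k: False, v: False}
  {k: True, v: True}


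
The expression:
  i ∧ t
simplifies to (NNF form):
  i ∧ t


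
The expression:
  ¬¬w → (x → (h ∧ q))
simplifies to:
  (h ∧ q) ∨ ¬w ∨ ¬x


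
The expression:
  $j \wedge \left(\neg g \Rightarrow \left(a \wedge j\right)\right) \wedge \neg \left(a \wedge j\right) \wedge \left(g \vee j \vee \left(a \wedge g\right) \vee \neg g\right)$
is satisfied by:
  {j: True, g: True, a: False}


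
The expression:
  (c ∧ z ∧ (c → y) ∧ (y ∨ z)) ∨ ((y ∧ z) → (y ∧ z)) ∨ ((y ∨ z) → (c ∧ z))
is always true.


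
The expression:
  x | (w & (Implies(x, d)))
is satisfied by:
  {x: True, w: True}
  {x: True, w: False}
  {w: True, x: False}


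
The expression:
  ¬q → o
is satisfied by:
  {q: True, o: True}
  {q: True, o: False}
  {o: True, q: False}


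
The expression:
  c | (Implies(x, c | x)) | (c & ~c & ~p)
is always true.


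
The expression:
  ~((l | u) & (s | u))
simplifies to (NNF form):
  ~u & (~l | ~s)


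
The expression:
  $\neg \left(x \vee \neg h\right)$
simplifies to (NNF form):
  $h \wedge \neg x$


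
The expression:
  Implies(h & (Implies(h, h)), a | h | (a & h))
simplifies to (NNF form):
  True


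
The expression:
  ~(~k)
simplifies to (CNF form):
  k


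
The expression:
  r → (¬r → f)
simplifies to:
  True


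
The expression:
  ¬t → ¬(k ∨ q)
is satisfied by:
  {t: True, q: False, k: False}
  {t: True, k: True, q: False}
  {t: True, q: True, k: False}
  {t: True, k: True, q: True}
  {k: False, q: False, t: False}


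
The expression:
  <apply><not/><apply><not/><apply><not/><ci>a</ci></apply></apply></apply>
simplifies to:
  <apply><not/><ci>a</ci></apply>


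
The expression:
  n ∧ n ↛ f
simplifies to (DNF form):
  n ∧ ¬f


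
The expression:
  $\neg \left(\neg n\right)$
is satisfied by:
  {n: True}


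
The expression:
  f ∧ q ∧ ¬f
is never true.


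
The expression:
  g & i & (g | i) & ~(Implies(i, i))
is never true.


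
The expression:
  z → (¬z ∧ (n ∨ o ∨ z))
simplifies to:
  ¬z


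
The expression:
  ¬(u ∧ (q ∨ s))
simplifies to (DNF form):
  (¬q ∧ ¬s) ∨ ¬u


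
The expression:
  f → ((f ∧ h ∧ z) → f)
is always true.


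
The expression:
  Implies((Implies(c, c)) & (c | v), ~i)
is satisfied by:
  {v: False, i: False, c: False}
  {c: True, v: False, i: False}
  {v: True, c: False, i: False}
  {c: True, v: True, i: False}
  {i: True, c: False, v: False}


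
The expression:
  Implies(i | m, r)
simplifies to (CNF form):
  (r | ~i) & (r | ~m)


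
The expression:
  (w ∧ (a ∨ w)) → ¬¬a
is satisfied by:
  {a: True, w: False}
  {w: False, a: False}
  {w: True, a: True}


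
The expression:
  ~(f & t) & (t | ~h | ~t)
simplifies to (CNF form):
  ~f | ~t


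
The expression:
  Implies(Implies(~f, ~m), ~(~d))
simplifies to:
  d | (m & ~f)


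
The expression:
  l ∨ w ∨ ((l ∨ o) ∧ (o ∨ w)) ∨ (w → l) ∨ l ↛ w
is always true.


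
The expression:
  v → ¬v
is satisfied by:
  {v: False}


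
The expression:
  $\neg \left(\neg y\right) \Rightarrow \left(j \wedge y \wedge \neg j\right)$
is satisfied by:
  {y: False}


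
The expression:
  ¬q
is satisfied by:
  {q: False}


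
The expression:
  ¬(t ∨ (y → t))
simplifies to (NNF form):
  y ∧ ¬t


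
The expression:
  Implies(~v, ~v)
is always true.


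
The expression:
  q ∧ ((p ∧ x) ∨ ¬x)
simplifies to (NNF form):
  q ∧ (p ∨ ¬x)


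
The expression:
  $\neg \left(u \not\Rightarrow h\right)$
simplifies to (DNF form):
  $h \vee \neg u$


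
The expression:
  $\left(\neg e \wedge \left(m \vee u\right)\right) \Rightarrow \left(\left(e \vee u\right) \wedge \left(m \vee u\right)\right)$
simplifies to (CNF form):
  $e \vee u \vee \neg m$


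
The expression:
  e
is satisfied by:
  {e: True}


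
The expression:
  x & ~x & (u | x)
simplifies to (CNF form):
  False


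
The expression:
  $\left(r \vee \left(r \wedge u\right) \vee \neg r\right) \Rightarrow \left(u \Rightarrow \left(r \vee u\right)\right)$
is always true.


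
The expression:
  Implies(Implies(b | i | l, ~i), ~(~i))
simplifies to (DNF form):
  i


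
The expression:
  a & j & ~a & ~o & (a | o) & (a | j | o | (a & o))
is never true.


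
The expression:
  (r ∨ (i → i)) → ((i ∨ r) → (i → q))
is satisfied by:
  {q: True, i: False}
  {i: False, q: False}
  {i: True, q: True}


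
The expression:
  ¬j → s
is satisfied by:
  {s: True, j: True}
  {s: True, j: False}
  {j: True, s: False}


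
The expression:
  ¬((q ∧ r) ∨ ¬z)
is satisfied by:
  {z: True, q: False, r: False}
  {z: True, r: True, q: False}
  {z: True, q: True, r: False}


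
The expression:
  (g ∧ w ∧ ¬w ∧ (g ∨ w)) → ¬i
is always true.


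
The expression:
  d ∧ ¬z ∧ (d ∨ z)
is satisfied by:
  {d: True, z: False}


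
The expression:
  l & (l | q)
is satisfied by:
  {l: True}


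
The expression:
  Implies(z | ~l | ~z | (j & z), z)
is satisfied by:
  {z: True}


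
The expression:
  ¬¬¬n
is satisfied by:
  {n: False}


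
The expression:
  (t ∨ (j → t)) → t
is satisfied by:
  {t: True, j: True}
  {t: True, j: False}
  {j: True, t: False}


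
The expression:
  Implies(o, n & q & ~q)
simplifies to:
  ~o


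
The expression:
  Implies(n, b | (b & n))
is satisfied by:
  {b: True, n: False}
  {n: False, b: False}
  {n: True, b: True}


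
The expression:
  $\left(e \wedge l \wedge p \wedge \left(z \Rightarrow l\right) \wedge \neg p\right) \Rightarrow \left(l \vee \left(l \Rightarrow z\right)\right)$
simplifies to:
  $\text{True}$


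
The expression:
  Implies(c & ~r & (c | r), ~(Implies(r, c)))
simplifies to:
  r | ~c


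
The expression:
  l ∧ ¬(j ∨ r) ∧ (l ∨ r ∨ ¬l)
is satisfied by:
  {l: True, r: False, j: False}


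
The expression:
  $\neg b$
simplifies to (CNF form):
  $\neg b$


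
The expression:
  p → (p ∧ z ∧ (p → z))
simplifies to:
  z ∨ ¬p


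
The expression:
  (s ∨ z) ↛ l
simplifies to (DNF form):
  (s ∧ ¬l) ∨ (z ∧ ¬l)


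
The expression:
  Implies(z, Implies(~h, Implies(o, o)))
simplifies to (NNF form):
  True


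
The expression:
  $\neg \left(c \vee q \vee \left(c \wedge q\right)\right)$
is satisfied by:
  {q: False, c: False}


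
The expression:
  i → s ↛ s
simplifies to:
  ¬i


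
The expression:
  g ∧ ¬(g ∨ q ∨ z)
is never true.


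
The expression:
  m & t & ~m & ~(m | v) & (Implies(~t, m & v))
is never true.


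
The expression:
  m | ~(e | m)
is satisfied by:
  {m: True, e: False}
  {e: False, m: False}
  {e: True, m: True}


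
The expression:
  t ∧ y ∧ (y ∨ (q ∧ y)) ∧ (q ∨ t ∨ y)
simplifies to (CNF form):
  t ∧ y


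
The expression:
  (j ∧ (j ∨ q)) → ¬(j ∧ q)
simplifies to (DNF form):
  ¬j ∨ ¬q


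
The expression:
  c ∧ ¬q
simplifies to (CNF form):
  c ∧ ¬q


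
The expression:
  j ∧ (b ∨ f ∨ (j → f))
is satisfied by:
  {j: True, b: True, f: True}
  {j: True, b: True, f: False}
  {j: True, f: True, b: False}


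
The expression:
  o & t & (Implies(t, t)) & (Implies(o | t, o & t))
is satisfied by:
  {t: True, o: True}


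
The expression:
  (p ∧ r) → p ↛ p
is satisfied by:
  {p: False, r: False}
  {r: True, p: False}
  {p: True, r: False}


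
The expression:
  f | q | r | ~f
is always true.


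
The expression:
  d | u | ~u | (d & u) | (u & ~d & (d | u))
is always true.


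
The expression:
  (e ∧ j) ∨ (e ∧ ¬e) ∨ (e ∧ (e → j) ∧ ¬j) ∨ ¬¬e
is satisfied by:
  {e: True}


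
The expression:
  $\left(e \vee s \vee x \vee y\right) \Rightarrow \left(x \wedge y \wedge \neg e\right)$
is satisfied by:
  {x: True, y: True, e: False, s: False}
  {x: True, s: True, y: True, e: False}
  {s: False, e: False, y: False, x: False}


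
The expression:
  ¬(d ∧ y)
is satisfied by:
  {d: False, y: False}
  {y: True, d: False}
  {d: True, y: False}


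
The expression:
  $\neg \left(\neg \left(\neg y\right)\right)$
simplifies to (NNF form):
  $\neg y$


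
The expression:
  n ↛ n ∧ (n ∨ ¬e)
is never true.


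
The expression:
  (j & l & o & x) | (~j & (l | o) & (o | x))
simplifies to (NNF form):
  (l | o) & (o | x) & (l | ~j) & (o | ~j) & (x | ~j)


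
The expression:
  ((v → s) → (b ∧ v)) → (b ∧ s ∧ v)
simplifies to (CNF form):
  s ∨ ¬v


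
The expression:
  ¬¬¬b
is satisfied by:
  {b: False}


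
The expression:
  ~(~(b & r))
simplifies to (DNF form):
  b & r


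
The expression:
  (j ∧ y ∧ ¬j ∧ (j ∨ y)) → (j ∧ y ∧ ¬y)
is always true.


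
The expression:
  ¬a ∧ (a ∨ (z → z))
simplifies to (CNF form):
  ¬a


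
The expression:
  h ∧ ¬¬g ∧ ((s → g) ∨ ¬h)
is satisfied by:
  {h: True, g: True}


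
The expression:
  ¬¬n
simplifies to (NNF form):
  n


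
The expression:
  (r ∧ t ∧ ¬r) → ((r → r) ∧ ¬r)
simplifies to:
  True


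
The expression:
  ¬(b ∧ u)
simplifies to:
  ¬b ∨ ¬u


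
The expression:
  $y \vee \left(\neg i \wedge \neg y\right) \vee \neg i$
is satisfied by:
  {y: True, i: False}
  {i: False, y: False}
  {i: True, y: True}


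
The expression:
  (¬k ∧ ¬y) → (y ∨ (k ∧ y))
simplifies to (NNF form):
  k ∨ y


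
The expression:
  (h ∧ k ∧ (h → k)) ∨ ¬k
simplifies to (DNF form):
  h ∨ ¬k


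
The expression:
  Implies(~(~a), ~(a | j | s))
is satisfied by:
  {a: False}


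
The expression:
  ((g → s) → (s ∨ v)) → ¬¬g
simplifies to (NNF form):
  g ∨ (¬s ∧ ¬v)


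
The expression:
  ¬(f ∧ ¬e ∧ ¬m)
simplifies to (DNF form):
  e ∨ m ∨ ¬f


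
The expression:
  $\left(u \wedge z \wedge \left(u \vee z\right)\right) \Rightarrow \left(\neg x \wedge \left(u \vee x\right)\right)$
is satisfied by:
  {u: False, z: False, x: False}
  {x: True, u: False, z: False}
  {z: True, u: False, x: False}
  {x: True, z: True, u: False}
  {u: True, x: False, z: False}
  {x: True, u: True, z: False}
  {z: True, u: True, x: False}


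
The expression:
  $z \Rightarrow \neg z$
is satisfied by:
  {z: False}


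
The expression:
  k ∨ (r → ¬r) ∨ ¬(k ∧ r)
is always true.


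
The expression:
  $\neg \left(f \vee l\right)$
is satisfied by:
  {l: False, f: False}


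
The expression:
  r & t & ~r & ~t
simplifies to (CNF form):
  False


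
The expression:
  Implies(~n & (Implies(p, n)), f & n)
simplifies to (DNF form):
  n | p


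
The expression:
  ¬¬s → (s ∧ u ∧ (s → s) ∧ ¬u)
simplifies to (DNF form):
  ¬s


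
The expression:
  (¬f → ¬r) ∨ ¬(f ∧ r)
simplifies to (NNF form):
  True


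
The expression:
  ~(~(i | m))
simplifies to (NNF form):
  i | m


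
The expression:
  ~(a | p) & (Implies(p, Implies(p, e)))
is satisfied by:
  {p: False, a: False}


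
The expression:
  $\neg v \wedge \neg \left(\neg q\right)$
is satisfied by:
  {q: True, v: False}


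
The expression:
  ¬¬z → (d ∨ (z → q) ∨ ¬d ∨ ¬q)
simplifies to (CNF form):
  True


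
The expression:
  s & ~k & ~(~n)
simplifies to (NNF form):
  n & s & ~k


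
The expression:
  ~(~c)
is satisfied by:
  {c: True}


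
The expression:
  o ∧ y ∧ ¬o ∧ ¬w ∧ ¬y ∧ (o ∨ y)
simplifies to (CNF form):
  False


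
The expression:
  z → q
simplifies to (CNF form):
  q ∨ ¬z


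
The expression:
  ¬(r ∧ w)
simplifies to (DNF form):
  ¬r ∨ ¬w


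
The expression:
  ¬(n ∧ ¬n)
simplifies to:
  True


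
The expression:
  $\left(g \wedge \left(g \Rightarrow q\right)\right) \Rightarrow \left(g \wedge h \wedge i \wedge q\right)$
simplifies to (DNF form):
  $\left(h \wedge i\right) \vee \neg g \vee \neg q$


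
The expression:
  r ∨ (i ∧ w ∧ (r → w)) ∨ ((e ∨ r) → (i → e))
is always true.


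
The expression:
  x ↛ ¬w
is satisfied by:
  {w: True, x: True}


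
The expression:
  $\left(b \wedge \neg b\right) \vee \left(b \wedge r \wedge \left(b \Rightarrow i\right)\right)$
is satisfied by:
  {r: True, i: True, b: True}


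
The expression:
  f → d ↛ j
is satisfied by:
  {d: True, j: False, f: False}
  {j: False, f: False, d: False}
  {d: True, j: True, f: False}
  {j: True, d: False, f: False}
  {f: True, d: True, j: False}


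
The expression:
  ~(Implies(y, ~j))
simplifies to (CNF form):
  j & y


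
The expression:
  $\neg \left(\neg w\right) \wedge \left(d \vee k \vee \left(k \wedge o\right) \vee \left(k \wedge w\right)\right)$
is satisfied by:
  {w: True, d: True, k: True}
  {w: True, d: True, k: False}
  {w: True, k: True, d: False}


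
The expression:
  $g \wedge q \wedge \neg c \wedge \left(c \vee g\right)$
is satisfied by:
  {g: True, q: True, c: False}


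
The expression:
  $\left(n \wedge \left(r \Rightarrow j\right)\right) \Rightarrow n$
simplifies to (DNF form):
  $\text{True}$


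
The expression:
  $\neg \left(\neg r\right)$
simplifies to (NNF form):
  $r$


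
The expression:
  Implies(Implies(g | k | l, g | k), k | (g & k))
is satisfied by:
  {k: True, l: True, g: False}
  {k: True, g: False, l: False}
  {k: True, l: True, g: True}
  {k: True, g: True, l: False}
  {l: True, g: False, k: False}


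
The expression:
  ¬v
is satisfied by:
  {v: False}


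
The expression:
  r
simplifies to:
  r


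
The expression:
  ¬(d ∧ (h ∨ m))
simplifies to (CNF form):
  (¬d ∨ ¬h) ∧ (¬d ∨ ¬m)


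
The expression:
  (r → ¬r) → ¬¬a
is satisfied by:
  {r: True, a: True}
  {r: True, a: False}
  {a: True, r: False}


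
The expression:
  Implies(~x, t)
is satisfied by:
  {x: True, t: True}
  {x: True, t: False}
  {t: True, x: False}


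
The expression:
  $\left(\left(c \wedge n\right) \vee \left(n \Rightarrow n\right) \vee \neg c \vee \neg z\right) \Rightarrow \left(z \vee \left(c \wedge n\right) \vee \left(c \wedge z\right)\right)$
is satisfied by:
  {n: True, z: True, c: True}
  {n: True, z: True, c: False}
  {z: True, c: True, n: False}
  {z: True, c: False, n: False}
  {n: True, c: True, z: False}


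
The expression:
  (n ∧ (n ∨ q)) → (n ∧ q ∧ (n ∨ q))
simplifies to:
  q ∨ ¬n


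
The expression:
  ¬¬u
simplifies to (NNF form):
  u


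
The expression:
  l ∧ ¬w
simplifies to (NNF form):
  l ∧ ¬w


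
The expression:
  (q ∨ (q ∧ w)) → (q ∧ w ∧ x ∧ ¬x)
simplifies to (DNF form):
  ¬q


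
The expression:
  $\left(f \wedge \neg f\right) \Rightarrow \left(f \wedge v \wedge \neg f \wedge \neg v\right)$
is always true.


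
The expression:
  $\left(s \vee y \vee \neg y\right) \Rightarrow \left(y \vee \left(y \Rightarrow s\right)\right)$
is always true.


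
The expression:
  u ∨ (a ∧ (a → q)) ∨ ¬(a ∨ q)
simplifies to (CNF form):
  (a ∨ u ∨ ¬a) ∧ (a ∨ u ∨ ¬q) ∧ (q ∨ u ∨ ¬a) ∧ (q ∨ u ∨ ¬q)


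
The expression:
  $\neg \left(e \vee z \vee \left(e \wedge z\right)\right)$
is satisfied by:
  {e: False, z: False}


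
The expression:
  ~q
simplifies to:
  ~q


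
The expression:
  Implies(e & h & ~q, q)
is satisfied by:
  {q: True, h: False, e: False}
  {h: False, e: False, q: False}
  {q: True, e: True, h: False}
  {e: True, h: False, q: False}
  {q: True, h: True, e: False}
  {h: True, q: False, e: False}
  {q: True, e: True, h: True}


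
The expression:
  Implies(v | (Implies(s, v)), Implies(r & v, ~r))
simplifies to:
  ~r | ~v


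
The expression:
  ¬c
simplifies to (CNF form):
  ¬c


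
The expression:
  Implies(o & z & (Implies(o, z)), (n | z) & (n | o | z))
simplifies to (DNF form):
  True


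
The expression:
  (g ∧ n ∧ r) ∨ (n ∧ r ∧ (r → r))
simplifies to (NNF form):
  n ∧ r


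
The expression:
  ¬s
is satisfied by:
  {s: False}


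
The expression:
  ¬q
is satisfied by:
  {q: False}


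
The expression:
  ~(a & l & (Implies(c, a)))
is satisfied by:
  {l: False, a: False}
  {a: True, l: False}
  {l: True, a: False}


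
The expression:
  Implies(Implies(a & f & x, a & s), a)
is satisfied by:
  {a: True}


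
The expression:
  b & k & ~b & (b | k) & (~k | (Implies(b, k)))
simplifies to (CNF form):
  False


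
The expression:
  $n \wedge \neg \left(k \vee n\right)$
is never true.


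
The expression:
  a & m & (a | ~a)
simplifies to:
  a & m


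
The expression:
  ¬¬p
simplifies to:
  p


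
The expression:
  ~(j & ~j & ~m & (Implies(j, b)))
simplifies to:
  True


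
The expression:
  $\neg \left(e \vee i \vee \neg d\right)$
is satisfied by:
  {d: True, e: False, i: False}


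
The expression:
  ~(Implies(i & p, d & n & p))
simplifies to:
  i & p & (~d | ~n)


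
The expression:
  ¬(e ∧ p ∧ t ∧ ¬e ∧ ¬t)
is always true.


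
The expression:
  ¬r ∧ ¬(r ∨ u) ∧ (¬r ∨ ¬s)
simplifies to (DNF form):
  ¬r ∧ ¬u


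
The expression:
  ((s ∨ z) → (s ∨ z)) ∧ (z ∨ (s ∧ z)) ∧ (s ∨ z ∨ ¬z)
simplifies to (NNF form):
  z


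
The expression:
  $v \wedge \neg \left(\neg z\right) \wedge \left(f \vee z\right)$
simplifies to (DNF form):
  $v \wedge z$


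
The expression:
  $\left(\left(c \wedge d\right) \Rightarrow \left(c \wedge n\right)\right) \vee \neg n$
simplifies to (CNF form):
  $\text{True}$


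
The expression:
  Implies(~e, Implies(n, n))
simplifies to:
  True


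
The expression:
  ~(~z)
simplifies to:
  z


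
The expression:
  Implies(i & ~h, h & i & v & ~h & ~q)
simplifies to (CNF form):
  h | ~i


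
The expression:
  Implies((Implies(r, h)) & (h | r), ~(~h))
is always true.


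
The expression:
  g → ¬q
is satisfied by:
  {g: False, q: False}
  {q: True, g: False}
  {g: True, q: False}


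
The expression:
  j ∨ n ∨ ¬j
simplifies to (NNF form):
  True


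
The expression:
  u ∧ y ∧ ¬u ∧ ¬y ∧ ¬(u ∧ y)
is never true.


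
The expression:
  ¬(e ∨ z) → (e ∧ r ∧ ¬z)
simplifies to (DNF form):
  e ∨ z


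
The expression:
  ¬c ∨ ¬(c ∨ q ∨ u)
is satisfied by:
  {c: False}


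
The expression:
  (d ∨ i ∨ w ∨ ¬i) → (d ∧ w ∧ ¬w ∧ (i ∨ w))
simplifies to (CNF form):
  False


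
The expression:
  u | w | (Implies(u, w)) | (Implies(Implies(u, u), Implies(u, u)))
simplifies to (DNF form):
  True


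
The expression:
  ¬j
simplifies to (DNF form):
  ¬j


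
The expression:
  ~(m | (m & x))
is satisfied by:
  {m: False}


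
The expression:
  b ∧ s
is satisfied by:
  {b: True, s: True}


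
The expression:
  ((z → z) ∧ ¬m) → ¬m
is always true.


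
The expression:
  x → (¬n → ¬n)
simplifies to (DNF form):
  True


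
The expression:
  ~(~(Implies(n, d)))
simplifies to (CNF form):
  d | ~n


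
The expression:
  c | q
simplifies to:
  c | q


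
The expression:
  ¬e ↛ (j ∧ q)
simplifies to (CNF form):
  ¬e ∧ (¬j ∨ ¬q)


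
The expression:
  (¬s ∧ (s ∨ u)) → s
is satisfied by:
  {s: True, u: False}
  {u: False, s: False}
  {u: True, s: True}


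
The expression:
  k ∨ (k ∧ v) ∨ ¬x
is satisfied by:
  {k: True, x: False}
  {x: False, k: False}
  {x: True, k: True}


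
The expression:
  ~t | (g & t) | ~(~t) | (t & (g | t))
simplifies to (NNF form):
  True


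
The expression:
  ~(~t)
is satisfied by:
  {t: True}


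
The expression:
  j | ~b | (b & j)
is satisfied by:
  {j: True, b: False}
  {b: False, j: False}
  {b: True, j: True}


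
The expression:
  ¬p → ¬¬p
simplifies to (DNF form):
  p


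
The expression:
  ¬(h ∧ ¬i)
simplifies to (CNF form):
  i ∨ ¬h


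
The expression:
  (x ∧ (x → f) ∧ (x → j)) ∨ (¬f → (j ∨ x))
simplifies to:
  f ∨ j ∨ x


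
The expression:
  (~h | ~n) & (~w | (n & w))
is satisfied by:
  {w: False, h: False, n: False}
  {n: True, w: False, h: False}
  {h: True, w: False, n: False}
  {n: True, w: True, h: False}


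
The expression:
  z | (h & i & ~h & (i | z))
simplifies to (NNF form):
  z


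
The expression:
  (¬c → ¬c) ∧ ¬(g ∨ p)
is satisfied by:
  {g: False, p: False}


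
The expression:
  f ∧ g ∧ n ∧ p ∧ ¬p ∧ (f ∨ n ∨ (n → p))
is never true.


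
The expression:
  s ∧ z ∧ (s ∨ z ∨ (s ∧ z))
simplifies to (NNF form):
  s ∧ z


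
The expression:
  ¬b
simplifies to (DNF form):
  ¬b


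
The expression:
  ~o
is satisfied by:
  {o: False}


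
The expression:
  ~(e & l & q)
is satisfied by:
  {l: False, e: False, q: False}
  {q: True, l: False, e: False}
  {e: True, l: False, q: False}
  {q: True, e: True, l: False}
  {l: True, q: False, e: False}
  {q: True, l: True, e: False}
  {e: True, l: True, q: False}


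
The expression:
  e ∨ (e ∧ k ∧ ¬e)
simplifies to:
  e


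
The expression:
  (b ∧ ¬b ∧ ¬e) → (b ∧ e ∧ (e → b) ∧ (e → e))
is always true.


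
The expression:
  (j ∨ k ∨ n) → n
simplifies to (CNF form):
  (n ∨ ¬j) ∧ (n ∨ ¬k)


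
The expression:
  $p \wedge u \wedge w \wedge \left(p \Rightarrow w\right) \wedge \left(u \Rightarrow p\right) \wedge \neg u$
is never true.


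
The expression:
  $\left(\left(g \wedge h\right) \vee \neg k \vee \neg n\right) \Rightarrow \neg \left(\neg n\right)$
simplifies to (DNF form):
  $n$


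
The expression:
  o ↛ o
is never true.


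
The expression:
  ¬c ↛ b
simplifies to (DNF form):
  b ∨ ¬c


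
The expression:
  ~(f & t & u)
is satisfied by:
  {u: False, t: False, f: False}
  {f: True, u: False, t: False}
  {t: True, u: False, f: False}
  {f: True, t: True, u: False}
  {u: True, f: False, t: False}
  {f: True, u: True, t: False}
  {t: True, u: True, f: False}


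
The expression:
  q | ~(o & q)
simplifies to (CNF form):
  True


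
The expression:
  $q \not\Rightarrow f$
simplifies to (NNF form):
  $q \wedge \neg f$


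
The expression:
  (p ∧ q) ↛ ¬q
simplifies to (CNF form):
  p ∧ q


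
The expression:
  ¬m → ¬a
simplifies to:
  m ∨ ¬a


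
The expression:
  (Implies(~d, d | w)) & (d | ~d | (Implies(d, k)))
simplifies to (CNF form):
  d | w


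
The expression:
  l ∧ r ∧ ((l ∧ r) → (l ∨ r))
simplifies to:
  l ∧ r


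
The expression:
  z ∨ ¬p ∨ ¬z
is always true.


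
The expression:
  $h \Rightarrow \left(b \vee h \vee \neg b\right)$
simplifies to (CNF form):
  $\text{True}$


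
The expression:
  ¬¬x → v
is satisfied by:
  {v: True, x: False}
  {x: False, v: False}
  {x: True, v: True}


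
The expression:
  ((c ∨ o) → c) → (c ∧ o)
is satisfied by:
  {o: True}


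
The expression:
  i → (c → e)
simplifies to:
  e ∨ ¬c ∨ ¬i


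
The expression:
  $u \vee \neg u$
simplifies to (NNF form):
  $\text{True}$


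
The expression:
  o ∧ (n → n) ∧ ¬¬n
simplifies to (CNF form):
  n ∧ o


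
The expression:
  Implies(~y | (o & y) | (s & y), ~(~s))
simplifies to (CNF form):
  (s | y) & (s | ~o)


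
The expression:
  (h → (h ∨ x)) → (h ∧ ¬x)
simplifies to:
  h ∧ ¬x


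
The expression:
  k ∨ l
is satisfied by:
  {k: True, l: True}
  {k: True, l: False}
  {l: True, k: False}


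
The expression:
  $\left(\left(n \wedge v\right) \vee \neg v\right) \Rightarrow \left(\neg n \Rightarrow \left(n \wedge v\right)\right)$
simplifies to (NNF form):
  $n \vee v$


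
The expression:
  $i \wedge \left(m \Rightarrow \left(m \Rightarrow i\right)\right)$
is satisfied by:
  {i: True}


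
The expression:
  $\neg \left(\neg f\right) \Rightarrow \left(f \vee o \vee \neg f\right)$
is always true.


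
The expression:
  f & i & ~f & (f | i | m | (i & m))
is never true.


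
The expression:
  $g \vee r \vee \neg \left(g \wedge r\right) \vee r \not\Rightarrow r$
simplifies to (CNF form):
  $\text{True}$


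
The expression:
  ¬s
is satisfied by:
  {s: False}


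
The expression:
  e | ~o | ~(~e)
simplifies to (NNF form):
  e | ~o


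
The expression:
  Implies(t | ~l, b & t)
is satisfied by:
  {b: True, l: True, t: False}
  {l: True, t: False, b: False}
  {b: True, t: True, l: True}
  {b: True, t: True, l: False}


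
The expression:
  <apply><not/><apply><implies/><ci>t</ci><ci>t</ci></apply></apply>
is never true.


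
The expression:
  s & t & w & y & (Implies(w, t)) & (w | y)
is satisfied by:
  {t: True, w: True, y: True, s: True}


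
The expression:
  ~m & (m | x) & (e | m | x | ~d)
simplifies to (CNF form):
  x & ~m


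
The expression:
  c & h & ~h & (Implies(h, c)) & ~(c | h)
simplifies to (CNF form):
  False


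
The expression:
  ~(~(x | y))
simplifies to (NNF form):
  x | y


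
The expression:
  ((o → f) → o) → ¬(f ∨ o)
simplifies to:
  ¬o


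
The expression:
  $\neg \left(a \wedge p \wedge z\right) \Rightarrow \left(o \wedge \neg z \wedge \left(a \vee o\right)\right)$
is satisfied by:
  {p: True, a: True, o: True, z: False}
  {p: True, o: True, a: False, z: False}
  {a: True, o: True, p: False, z: False}
  {o: True, p: False, a: False, z: False}
  {z: True, p: True, a: True, o: True}
  {z: True, p: True, a: True, o: False}


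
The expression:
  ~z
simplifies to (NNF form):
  ~z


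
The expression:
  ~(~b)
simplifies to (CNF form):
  b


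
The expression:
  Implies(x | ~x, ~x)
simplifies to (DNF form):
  ~x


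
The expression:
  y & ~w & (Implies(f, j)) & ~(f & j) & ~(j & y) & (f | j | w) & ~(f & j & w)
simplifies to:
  False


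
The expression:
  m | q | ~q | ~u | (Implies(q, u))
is always true.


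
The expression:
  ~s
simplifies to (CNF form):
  ~s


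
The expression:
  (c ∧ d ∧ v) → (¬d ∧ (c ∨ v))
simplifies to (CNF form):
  ¬c ∨ ¬d ∨ ¬v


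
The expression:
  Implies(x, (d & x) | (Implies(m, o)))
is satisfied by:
  {d: True, o: True, m: False, x: False}
  {d: True, m: False, o: False, x: False}
  {o: True, d: False, m: False, x: False}
  {d: False, m: False, o: False, x: False}
  {x: True, d: True, o: True, m: False}
  {x: True, d: True, m: False, o: False}
  {x: True, o: True, d: False, m: False}
  {x: True, d: False, m: False, o: False}
  {d: True, m: True, o: True, x: False}
  {d: True, m: True, x: False, o: False}
  {m: True, o: True, x: False, d: False}
  {m: True, x: False, o: False, d: False}
  {d: True, m: True, x: True, o: True}
  {d: True, m: True, x: True, o: False}
  {m: True, x: True, o: True, d: False}


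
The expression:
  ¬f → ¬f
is always true.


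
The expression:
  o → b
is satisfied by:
  {b: True, o: False}
  {o: False, b: False}
  {o: True, b: True}


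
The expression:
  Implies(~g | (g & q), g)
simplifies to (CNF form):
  g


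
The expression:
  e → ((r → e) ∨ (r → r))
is always true.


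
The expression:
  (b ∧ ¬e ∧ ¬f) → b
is always true.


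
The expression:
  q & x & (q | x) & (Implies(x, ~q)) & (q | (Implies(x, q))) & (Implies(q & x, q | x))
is never true.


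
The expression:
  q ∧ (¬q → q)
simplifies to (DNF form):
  q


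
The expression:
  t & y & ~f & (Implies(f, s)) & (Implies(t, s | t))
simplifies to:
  t & y & ~f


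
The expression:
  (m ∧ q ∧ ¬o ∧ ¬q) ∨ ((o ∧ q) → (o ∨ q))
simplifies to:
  True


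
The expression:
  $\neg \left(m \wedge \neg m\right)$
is always true.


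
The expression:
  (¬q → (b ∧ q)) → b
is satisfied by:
  {b: True, q: False}
  {q: False, b: False}
  {q: True, b: True}


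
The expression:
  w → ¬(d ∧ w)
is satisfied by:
  {w: False, d: False}
  {d: True, w: False}
  {w: True, d: False}


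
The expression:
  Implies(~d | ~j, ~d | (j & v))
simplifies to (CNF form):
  j | ~d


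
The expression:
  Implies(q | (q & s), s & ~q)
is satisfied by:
  {q: False}


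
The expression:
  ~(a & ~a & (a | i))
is always true.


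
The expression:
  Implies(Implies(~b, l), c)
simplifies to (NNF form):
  c | (~b & ~l)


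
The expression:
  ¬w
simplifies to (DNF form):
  ¬w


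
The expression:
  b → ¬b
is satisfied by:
  {b: False}


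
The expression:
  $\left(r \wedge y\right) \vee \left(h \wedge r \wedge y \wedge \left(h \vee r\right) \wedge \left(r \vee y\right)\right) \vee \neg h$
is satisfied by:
  {r: True, y: True, h: False}
  {r: True, y: False, h: False}
  {y: True, r: False, h: False}
  {r: False, y: False, h: False}
  {r: True, h: True, y: True}


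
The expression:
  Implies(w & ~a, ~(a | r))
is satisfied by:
  {a: True, w: False, r: False}
  {w: False, r: False, a: False}
  {r: True, a: True, w: False}
  {r: True, w: False, a: False}
  {a: True, w: True, r: False}
  {w: True, a: False, r: False}
  {r: True, w: True, a: True}


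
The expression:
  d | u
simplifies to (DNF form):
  d | u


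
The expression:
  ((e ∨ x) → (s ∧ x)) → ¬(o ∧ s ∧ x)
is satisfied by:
  {s: False, o: False, x: False}
  {x: True, s: False, o: False}
  {o: True, s: False, x: False}
  {x: True, o: True, s: False}
  {s: True, x: False, o: False}
  {x: True, s: True, o: False}
  {o: True, s: True, x: False}


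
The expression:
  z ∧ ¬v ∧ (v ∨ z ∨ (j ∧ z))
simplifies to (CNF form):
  z ∧ ¬v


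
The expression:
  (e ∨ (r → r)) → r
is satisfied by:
  {r: True}


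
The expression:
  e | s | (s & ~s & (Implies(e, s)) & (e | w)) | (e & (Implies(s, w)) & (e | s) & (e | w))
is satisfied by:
  {e: True, s: True}
  {e: True, s: False}
  {s: True, e: False}


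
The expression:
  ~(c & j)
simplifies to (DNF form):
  ~c | ~j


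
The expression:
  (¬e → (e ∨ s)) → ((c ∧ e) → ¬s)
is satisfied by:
  {s: False, c: False, e: False}
  {e: True, s: False, c: False}
  {c: True, s: False, e: False}
  {e: True, c: True, s: False}
  {s: True, e: False, c: False}
  {e: True, s: True, c: False}
  {c: True, s: True, e: False}


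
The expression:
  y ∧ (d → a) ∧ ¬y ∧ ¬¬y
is never true.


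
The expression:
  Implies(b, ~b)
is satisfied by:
  {b: False}


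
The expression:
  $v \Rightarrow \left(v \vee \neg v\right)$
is always true.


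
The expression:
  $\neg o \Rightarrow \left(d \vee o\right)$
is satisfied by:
  {d: True, o: True}
  {d: True, o: False}
  {o: True, d: False}


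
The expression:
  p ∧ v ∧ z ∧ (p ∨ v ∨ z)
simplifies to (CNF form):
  p ∧ v ∧ z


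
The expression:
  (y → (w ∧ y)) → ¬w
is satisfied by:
  {w: False}


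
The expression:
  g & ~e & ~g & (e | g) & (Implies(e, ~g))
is never true.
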